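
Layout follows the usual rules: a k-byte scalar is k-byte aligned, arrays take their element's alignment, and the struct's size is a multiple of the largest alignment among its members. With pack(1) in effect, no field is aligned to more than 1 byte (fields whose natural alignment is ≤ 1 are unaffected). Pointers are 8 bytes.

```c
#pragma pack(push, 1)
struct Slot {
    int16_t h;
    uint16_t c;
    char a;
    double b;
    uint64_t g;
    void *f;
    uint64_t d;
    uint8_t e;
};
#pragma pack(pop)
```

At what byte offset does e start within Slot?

h at 0 (size 2, align 1) → ends 2
c at 2 (size 2, align 1) → ends 4
a at 4 (size 1, align 1) → ends 5
b at 5 (size 8, align 1) → ends 13
g at 13 (size 8, align 1) → ends 21
f at 21 (size 8, align 1) → ends 29
d at 29 (size 8, align 1) → ends 37
e at 37 (size 1, align 1) → ends 38

37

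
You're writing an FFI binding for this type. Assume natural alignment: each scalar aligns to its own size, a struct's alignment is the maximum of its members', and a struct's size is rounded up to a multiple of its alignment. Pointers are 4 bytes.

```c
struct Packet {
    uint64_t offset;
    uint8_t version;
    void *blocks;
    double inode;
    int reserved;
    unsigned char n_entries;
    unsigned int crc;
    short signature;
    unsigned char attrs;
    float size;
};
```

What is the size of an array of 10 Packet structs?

0..8  offset  (8B, 8-aligned)
8..9  version  (1B, 1-aligned)
9..12  -- padding (3B)
12..16  blocks  (4B, 4-aligned)
16..24  inode  (8B, 8-aligned)
24..28  reserved  (4B, 4-aligned)
28..29  n_entries  (1B, 1-aligned)
29..32  -- padding (3B)
32..36  crc  (4B, 4-aligned)
36..38  signature  (2B, 2-aligned)
38..39  attrs  (1B, 1-aligned)
39..40  -- padding (1B)
40..44  size  (4B, 4-aligned)
44..48  -- tail padding (4B)
sizeof = 48, alignof = 8
array of 10: 10 × 48 = 480

480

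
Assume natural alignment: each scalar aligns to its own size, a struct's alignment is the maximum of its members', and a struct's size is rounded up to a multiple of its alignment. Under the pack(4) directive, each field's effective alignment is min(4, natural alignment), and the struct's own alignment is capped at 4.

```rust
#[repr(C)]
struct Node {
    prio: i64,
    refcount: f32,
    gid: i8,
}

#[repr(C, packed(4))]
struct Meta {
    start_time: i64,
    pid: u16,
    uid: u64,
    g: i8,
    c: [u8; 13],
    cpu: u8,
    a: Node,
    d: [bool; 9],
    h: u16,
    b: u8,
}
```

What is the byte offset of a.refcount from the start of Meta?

Node: 0..8  prio  (8B, 8-aligned); 8..12  refcount  (4B, 4-aligned); 12..13  gid  (1B, 1-aligned); 13..16  -- tail padding (3B); sizeof = 16, alignof = 8
0..8  start_time  (8B, 4-aligned)
8..10  pid  (2B, 2-aligned)
10..12  -- padding (2B)
12..20  uid  (8B, 4-aligned)
20..21  g  (1B, 1-aligned)
21..34  c  (13B, 1-aligned)
34..35  cpu  (1B, 1-aligned)
35..36  -- padding (1B)
36..52  a  (16B, 4-aligned)
within Node: refcount at 8
36 + 8 = 44

44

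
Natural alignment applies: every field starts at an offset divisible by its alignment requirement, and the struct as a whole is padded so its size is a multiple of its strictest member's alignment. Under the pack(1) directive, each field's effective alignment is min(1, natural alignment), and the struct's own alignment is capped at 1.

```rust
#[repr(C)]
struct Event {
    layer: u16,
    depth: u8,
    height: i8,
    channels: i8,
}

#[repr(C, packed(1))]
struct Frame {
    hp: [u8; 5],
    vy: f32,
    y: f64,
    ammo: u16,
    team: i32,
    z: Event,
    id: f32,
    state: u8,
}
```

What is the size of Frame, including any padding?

34 bytes

Event: layer at 0 (size 2, align 2) → ends 2; depth at 2 (size 1, align 1) → ends 3; height at 3 (size 1, align 1) → ends 4; channels at 4 (size 1, align 1) → ends 5; tail pad 1 to reach multiple of 2; total 6 bytes, alignment 2
hp at 0 (size 5, align 1) → ends 5
vy at 5 (size 4, align 1) → ends 9
y at 9 (size 8, align 1) → ends 17
ammo at 17 (size 2, align 1) → ends 19
team at 19 (size 4, align 1) → ends 23
z at 23 (size 6, align 1) → ends 29
id at 29 (size 4, align 1) → ends 33
state at 33 (size 1, align 1) → ends 34
total 34 bytes, alignment 1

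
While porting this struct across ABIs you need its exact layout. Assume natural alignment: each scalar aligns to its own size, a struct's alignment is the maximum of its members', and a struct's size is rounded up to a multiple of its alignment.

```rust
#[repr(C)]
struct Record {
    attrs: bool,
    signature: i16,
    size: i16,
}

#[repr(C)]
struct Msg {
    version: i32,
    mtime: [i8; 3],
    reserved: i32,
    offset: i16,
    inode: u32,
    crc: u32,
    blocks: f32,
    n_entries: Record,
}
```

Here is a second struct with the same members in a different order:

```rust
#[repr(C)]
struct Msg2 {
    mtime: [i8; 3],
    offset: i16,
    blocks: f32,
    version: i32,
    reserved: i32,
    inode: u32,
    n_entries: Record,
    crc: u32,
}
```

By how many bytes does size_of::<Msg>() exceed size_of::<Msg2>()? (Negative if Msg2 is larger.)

0

Record: attrs at 0 (size 1, align 1) → ends 1; pad 1 to align 2 for signature; signature at 2 (size 2, align 2) → ends 4; size at 4 (size 2, align 2) → ends 6; total 6 bytes, alignment 2
version at 0 (size 4, align 4) → ends 4
mtime at 4 (size 3, align 1) → ends 7
pad 1 to align 4 for reserved
reserved at 8 (size 4, align 4) → ends 12
offset at 12 (size 2, align 2) → ends 14
pad 2 to align 4 for inode
inode at 16 (size 4, align 4) → ends 20
crc at 20 (size 4, align 4) → ends 24
blocks at 24 (size 4, align 4) → ends 28
n_entries at 28 (size 6, align 2) → ends 34
tail pad 2 to reach multiple of 4
total 36 bytes, alignment 4
— Msg2 —
mtime at 0 (size 3, align 1) → ends 3
pad 1 to align 2 for offset
offset at 4 (size 2, align 2) → ends 6
pad 2 to align 4 for blocks
blocks at 8 (size 4, align 4) → ends 12
version at 12 (size 4, align 4) → ends 16
reserved at 16 (size 4, align 4) → ends 20
inode at 20 (size 4, align 4) → ends 24
n_entries at 24 (size 6, align 2) → ends 30
pad 2 to align 4 for crc
crc at 32 (size 4, align 4) → ends 36
total 36 bytes, alignment 4
36 − 36 = 0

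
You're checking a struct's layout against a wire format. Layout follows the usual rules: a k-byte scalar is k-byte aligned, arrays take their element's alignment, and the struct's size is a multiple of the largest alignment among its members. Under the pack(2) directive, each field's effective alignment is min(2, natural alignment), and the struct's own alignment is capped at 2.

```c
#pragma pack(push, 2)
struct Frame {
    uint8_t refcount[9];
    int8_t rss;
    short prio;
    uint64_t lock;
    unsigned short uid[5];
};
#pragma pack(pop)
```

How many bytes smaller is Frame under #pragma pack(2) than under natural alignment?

natural layout:
  refcount at 0 (size 9, align 1) → ends 9
  rss at 9 (size 1, align 1) → ends 10
  prio at 10 (size 2, align 2) → ends 12
  pad 4 to align 8 for lock
  lock at 16 (size 8, align 8) → ends 24
  uid at 24 (size 10, align 2) → ends 34
  tail pad 6 to reach multiple of 8
  total 40 bytes, alignment 8
packed(2) layout:
  refcount at 0 (size 9, align 1) → ends 9
  rss at 9 (size 1, align 1) → ends 10
  prio at 10 (size 2, align 2) → ends 12
  lock at 12 (size 8, align 2) → ends 20
  uid at 20 (size 10, align 2) → ends 30
  total 30 bytes, alignment 2
40 − 30 = 10

10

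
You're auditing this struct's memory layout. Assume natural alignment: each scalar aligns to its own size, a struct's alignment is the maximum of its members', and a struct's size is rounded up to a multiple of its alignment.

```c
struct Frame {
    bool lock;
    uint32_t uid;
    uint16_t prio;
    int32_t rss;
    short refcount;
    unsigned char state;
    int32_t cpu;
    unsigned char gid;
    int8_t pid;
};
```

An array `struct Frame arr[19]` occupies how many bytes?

@0: lock [1B, align 1] → 1
+3 pad (align 4)
@4: uid [4B, align 4] → 8
@8: prio [2B, align 2] → 10
+2 pad (align 4)
@12: rss [4B, align 4] → 16
@16: refcount [2B, align 2] → 18
@18: state [1B, align 1] → 19
+1 pad (align 4)
@20: cpu [4B, align 4] → 24
@24: gid [1B, align 1] → 25
@25: pid [1B, align 1] → 26
+2 tail pad (align 4)
size 28, align 4
array of 19: 19 × 28 = 532

532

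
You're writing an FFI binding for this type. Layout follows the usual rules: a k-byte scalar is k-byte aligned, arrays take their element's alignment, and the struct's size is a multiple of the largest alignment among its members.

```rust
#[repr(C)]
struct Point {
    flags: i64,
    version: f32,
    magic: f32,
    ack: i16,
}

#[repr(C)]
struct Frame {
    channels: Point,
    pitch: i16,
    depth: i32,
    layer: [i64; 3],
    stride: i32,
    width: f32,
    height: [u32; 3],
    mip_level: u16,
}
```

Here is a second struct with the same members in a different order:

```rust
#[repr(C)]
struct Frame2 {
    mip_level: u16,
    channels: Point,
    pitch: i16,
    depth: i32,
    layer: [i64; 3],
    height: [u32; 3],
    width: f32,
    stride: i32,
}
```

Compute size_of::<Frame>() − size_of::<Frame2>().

Point: @0: flags [8B, align 8] → 8; @8: version [4B, align 4] → 12; @12: magic [4B, align 4] → 16; @16: ack [2B, align 2] → 18; +6 tail pad (align 8); size 24, align 8
@0: channels [24B, align 8] → 24
@24: pitch [2B, align 2] → 26
+2 pad (align 4)
@28: depth [4B, align 4] → 32
@32: layer [24B, align 8] → 56
@56: stride [4B, align 4] → 60
@60: width [4B, align 4] → 64
@64: height [12B, align 4] → 76
@76: mip_level [2B, align 2] → 78
+2 tail pad (align 8)
size 80, align 8
— Frame2 —
@0: mip_level [2B, align 2] → 2
+6 pad (align 8)
@8: channels [24B, align 8] → 32
@32: pitch [2B, align 2] → 34
+2 pad (align 4)
@36: depth [4B, align 4] → 40
@40: layer [24B, align 8] → 64
@64: height [12B, align 4] → 76
@76: width [4B, align 4] → 80
@80: stride [4B, align 4] → 84
+4 tail pad (align 8)
size 88, align 8
80 − 88 = -8

-8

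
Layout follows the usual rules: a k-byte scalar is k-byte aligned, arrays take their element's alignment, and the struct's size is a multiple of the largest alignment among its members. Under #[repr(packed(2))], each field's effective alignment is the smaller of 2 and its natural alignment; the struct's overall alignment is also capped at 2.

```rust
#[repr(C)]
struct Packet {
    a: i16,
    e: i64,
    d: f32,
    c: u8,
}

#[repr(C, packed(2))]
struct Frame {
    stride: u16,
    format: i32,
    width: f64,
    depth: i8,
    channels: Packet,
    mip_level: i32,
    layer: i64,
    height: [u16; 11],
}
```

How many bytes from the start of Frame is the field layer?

Packet: @0: a [2B, align 2] → 2; +6 pad (align 8); @8: e [8B, align 8] → 16; @16: d [4B, align 4] → 20; @20: c [1B, align 1] → 21; +3 tail pad (align 8); size 24, align 8
@0: stride [2B, align 2] → 2
@2: format [4B, align 2] → 6
@6: width [8B, align 2] → 14
@14: depth [1B, align 1] → 15
+1 pad (align 2)
@16: channels [24B, align 2] → 40
@40: mip_level [4B, align 2] → 44
@44: layer [8B, align 2] → 52

44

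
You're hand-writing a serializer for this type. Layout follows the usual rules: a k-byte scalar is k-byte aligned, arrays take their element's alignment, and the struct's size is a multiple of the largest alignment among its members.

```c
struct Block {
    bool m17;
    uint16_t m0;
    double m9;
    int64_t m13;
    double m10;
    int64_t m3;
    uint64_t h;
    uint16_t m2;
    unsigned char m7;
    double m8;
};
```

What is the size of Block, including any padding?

0..1  m17  (1B, 1-aligned)
1..2  -- padding (1B)
2..4  m0  (2B, 2-aligned)
4..8  -- padding (4B)
8..16  m9  (8B, 8-aligned)
16..24  m13  (8B, 8-aligned)
24..32  m10  (8B, 8-aligned)
32..40  m3  (8B, 8-aligned)
40..48  h  (8B, 8-aligned)
48..50  m2  (2B, 2-aligned)
50..51  m7  (1B, 1-aligned)
51..56  -- padding (5B)
56..64  m8  (8B, 8-aligned)
sizeof = 64, alignof = 8

64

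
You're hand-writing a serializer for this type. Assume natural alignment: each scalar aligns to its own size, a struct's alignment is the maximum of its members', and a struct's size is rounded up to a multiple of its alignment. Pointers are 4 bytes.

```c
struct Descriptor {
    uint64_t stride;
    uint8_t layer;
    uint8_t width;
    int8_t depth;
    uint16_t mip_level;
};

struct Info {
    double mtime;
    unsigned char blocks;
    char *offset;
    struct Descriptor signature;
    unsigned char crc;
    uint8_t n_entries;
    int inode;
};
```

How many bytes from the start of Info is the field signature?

Descriptor: stride at 0 (size 8, align 8) → ends 8; layer at 8 (size 1, align 1) → ends 9; width at 9 (size 1, align 1) → ends 10; depth at 10 (size 1, align 1) → ends 11; pad 1 to align 2 for mip_level; mip_level at 12 (size 2, align 2) → ends 14; tail pad 2 to reach multiple of 8; total 16 bytes, alignment 8
mtime at 0 (size 8, align 8) → ends 8
blocks at 8 (size 1, align 1) → ends 9
pad 3 to align 4 for offset
offset at 12 (size 4, align 4) → ends 16
signature at 16 (size 16, align 8) → ends 32

16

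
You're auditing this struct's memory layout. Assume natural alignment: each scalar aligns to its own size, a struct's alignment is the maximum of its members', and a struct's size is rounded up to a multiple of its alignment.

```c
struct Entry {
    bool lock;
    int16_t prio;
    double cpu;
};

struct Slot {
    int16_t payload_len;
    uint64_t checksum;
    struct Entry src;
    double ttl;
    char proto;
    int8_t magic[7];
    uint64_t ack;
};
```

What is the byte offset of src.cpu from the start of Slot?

Entry: lock at 0 (size 1, align 1) → ends 1; pad 1 to align 2 for prio; prio at 2 (size 2, align 2) → ends 4; pad 4 to align 8 for cpu; cpu at 8 (size 8, align 8) → ends 16; total 16 bytes, alignment 8
payload_len at 0 (size 2, align 2) → ends 2
pad 6 to align 8 for checksum
checksum at 8 (size 8, align 8) → ends 16
src at 16 (size 16, align 8) → ends 32
within Entry: cpu at 8
16 + 8 = 24

24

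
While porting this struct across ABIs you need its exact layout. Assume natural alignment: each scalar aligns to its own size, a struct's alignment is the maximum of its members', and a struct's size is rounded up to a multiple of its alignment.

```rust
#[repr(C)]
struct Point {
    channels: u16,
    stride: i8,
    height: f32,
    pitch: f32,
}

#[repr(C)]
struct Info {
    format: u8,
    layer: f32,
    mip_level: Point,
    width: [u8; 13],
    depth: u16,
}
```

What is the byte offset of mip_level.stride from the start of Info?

10

Point: @0: channels [2B, align 2] → 2; @2: stride [1B, align 1] → 3; +1 pad (align 4); @4: height [4B, align 4] → 8; @8: pitch [4B, align 4] → 12; size 12, align 4
@0: format [1B, align 1] → 1
+3 pad (align 4)
@4: layer [4B, align 4] → 8
@8: mip_level [12B, align 4] → 20
within Point: stride at 2
8 + 2 = 10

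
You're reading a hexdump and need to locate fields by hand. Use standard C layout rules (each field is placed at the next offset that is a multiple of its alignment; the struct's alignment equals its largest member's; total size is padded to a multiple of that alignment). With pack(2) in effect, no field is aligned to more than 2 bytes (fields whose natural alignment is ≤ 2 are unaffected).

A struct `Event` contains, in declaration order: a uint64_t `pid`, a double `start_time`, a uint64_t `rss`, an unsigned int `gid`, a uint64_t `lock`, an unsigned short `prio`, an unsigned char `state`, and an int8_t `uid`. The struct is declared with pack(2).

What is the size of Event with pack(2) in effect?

0..8  pid  (8B, 2-aligned)
8..16  start_time  (8B, 2-aligned)
16..24  rss  (8B, 2-aligned)
24..28  gid  (4B, 2-aligned)
28..36  lock  (8B, 2-aligned)
36..38  prio  (2B, 2-aligned)
38..39  state  (1B, 1-aligned)
39..40  uid  (1B, 1-aligned)
sizeof = 40, alignof = 2

40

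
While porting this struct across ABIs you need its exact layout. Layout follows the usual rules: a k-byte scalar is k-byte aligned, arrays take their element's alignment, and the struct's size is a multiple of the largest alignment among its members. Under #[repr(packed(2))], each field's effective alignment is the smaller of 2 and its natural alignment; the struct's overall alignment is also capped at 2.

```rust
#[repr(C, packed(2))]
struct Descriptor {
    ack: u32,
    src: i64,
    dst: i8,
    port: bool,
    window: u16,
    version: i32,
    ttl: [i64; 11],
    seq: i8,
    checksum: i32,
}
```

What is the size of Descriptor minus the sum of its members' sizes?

0..4  ack  (4B, 2-aligned)
4..12  src  (8B, 2-aligned)
12..13  dst  (1B, 1-aligned)
13..14  port  (1B, 1-aligned)
14..16  window  (2B, 2-aligned)
16..20  version  (4B, 2-aligned)
20..108  ttl  (88B, 2-aligned)
108..109  seq  (1B, 1-aligned)
109..110  -- padding (1B)
110..114  checksum  (4B, 2-aligned)
sizeof = 114, alignof = 2
data bytes 113, size 114 → padding 1

1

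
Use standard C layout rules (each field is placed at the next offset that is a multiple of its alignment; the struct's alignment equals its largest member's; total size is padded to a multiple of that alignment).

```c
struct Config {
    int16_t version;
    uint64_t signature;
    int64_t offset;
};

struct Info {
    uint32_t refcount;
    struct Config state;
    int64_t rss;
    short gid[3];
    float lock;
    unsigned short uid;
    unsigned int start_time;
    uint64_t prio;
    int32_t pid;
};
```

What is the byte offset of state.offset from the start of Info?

Config: version at 0 (size 2, align 2) → ends 2; pad 6 to align 8 for signature; signature at 8 (size 8, align 8) → ends 16; offset at 16 (size 8, align 8) → ends 24; total 24 bytes, alignment 8
refcount at 0 (size 4, align 4) → ends 4
pad 4 to align 8 for state
state at 8 (size 24, align 8) → ends 32
within Config: offset at 16
8 + 16 = 24

24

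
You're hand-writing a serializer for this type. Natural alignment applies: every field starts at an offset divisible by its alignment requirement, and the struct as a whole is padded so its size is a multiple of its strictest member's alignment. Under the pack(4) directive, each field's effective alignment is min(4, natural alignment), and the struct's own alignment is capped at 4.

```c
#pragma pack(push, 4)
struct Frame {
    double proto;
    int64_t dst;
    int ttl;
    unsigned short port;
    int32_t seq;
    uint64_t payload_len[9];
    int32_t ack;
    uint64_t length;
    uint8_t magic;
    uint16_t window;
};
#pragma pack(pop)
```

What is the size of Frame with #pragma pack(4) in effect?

proto at 0 (size 8, align 4) → ends 8
dst at 8 (size 8, align 4) → ends 16
ttl at 16 (size 4, align 4) → ends 20
port at 20 (size 2, align 2) → ends 22
pad 2 to align 4 for seq
seq at 24 (size 4, align 4) → ends 28
payload_len at 28 (size 72, align 4) → ends 100
ack at 100 (size 4, align 4) → ends 104
length at 104 (size 8, align 4) → ends 112
magic at 112 (size 1, align 1) → ends 113
pad 1 to align 2 for window
window at 114 (size 2, align 2) → ends 116
total 116 bytes, alignment 4

116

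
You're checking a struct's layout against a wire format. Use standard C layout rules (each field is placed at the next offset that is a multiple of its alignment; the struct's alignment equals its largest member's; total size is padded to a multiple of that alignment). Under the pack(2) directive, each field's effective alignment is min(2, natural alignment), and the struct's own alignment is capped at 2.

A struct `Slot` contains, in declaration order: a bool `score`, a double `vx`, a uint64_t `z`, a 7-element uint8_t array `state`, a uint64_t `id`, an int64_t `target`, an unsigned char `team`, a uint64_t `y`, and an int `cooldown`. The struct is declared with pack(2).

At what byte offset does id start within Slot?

@0: score [1B, align 1] → 1
+1 pad (align 2)
@2: vx [8B, align 2] → 10
@10: z [8B, align 2] → 18
@18: state [7B, align 1] → 25
+1 pad (align 2)
@26: id [8B, align 2] → 34

26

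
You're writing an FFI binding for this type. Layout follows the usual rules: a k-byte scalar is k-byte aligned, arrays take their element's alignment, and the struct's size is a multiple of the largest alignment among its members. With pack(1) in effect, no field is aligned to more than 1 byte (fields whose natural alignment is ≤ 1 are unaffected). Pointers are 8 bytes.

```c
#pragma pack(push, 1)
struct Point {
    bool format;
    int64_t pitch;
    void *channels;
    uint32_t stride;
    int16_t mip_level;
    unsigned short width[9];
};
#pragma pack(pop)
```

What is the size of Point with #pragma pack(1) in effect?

format at 0 (size 1, align 1) → ends 1
pitch at 1 (size 8, align 1) → ends 9
channels at 9 (size 8, align 1) → ends 17
stride at 17 (size 4, align 1) → ends 21
mip_level at 21 (size 2, align 1) → ends 23
width at 23 (size 18, align 1) → ends 41
total 41 bytes, alignment 1

41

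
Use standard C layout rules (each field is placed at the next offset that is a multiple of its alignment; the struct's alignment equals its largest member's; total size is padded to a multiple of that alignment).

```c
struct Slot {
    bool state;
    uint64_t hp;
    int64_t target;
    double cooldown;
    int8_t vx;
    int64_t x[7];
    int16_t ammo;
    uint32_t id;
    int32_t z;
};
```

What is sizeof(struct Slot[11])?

@0: state [1B, align 1] → 1
+7 pad (align 8)
@8: hp [8B, align 8] → 16
@16: target [8B, align 8] → 24
@24: cooldown [8B, align 8] → 32
@32: vx [1B, align 1] → 33
+7 pad (align 8)
@40: x [56B, align 8] → 96
@96: ammo [2B, align 2] → 98
+2 pad (align 4)
@100: id [4B, align 4] → 104
@104: z [4B, align 4] → 108
+4 tail pad (align 8)
size 112, align 8
array of 11: 11 × 112 = 1232

1232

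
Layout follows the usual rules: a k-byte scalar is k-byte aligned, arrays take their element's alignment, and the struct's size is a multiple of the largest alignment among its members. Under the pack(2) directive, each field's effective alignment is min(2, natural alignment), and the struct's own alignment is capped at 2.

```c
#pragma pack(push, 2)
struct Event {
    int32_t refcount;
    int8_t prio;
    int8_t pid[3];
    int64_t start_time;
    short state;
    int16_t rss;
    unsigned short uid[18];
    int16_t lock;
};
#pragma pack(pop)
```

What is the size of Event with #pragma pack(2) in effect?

refcount at 0 (size 4, align 2) → ends 4
prio at 4 (size 1, align 1) → ends 5
pid at 5 (size 3, align 1) → ends 8
start_time at 8 (size 8, align 2) → ends 16
state at 16 (size 2, align 2) → ends 18
rss at 18 (size 2, align 2) → ends 20
uid at 20 (size 36, align 2) → ends 56
lock at 56 (size 2, align 2) → ends 58
total 58 bytes, alignment 2

58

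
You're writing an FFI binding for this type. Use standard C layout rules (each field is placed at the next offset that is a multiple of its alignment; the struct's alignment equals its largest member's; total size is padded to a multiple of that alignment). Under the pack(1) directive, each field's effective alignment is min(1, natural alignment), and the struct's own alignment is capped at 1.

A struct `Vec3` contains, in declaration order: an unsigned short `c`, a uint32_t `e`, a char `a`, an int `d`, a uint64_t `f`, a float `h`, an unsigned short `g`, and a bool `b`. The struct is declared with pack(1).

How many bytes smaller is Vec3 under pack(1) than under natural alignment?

6

natural layout:
  c at 0 (size 2, align 2) → ends 2
  pad 2 to align 4 for e
  e at 4 (size 4, align 4) → ends 8
  a at 8 (size 1, align 1) → ends 9
  pad 3 to align 4 for d
  d at 12 (size 4, align 4) → ends 16
  f at 16 (size 8, align 8) → ends 24
  h at 24 (size 4, align 4) → ends 28
  g at 28 (size 2, align 2) → ends 30
  b at 30 (size 1, align 1) → ends 31
  tail pad 1 to reach multiple of 8
  total 32 bytes, alignment 8
packed(1) layout:
  c at 0 (size 2, align 1) → ends 2
  e at 2 (size 4, align 1) → ends 6
  a at 6 (size 1, align 1) → ends 7
  d at 7 (size 4, align 1) → ends 11
  f at 11 (size 8, align 1) → ends 19
  h at 19 (size 4, align 1) → ends 23
  g at 23 (size 2, align 1) → ends 25
  b at 25 (size 1, align 1) → ends 26
  total 26 bytes, alignment 1
32 − 26 = 6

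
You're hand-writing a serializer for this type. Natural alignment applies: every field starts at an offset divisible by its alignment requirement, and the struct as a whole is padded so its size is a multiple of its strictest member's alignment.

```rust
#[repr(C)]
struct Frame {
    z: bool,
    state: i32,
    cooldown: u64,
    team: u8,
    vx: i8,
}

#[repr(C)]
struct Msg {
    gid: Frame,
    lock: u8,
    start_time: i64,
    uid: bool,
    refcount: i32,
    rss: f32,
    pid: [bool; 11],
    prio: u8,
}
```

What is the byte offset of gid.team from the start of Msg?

16

Frame: 0..1  z  (1B, 1-aligned); 1..4  -- padding (3B); 4..8  state  (4B, 4-aligned); 8..16  cooldown  (8B, 8-aligned); 16..17  team  (1B, 1-aligned); 17..18  vx  (1B, 1-aligned); 18..24  -- tail padding (6B); sizeof = 24, alignof = 8
0..24  gid  (24B, 8-aligned)
within Frame: team at 16
0 + 16 = 16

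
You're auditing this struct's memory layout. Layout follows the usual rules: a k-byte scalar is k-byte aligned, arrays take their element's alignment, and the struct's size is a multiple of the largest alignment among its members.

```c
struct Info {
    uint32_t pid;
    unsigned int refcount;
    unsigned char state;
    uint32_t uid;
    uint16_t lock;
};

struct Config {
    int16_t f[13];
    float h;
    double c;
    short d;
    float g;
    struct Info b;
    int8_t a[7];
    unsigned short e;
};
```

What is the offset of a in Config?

68

Info: pid at 0 (size 4, align 4) → ends 4; refcount at 4 (size 4, align 4) → ends 8; state at 8 (size 1, align 1) → ends 9; pad 3 to align 4 for uid; uid at 12 (size 4, align 4) → ends 16; lock at 16 (size 2, align 2) → ends 18; tail pad 2 to reach multiple of 4; total 20 bytes, alignment 4
f at 0 (size 26, align 2) → ends 26
pad 2 to align 4 for h
h at 28 (size 4, align 4) → ends 32
c at 32 (size 8, align 8) → ends 40
d at 40 (size 2, align 2) → ends 42
pad 2 to align 4 for g
g at 44 (size 4, align 4) → ends 48
b at 48 (size 20, align 4) → ends 68
a at 68 (size 7, align 1) → ends 75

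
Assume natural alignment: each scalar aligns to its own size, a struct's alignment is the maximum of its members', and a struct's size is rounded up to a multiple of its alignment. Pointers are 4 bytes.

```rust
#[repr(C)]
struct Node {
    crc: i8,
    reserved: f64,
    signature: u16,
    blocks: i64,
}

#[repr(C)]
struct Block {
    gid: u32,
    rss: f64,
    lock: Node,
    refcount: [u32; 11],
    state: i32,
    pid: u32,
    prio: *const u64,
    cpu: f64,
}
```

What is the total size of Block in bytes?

112

Node: 0..1  crc  (1B, 1-aligned); 1..8  -- padding (7B); 8..16  reserved  (8B, 8-aligned); 16..18  signature  (2B, 2-aligned); 18..24  -- padding (6B); 24..32  blocks  (8B, 8-aligned); sizeof = 32, alignof = 8
0..4  gid  (4B, 4-aligned)
4..8  -- padding (4B)
8..16  rss  (8B, 8-aligned)
16..48  lock  (32B, 8-aligned)
48..92  refcount  (44B, 4-aligned)
92..96  state  (4B, 4-aligned)
96..100  pid  (4B, 4-aligned)
100..104  prio  (4B, 4-aligned)
104..112  cpu  (8B, 8-aligned)
sizeof = 112, alignof = 8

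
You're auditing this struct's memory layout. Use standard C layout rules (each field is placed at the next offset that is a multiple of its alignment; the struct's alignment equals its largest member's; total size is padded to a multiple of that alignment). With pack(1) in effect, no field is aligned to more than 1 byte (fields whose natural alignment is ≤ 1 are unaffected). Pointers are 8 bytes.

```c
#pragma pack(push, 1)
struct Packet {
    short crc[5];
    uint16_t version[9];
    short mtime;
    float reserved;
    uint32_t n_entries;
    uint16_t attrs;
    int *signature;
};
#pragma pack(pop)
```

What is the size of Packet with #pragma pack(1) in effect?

48

crc at 0 (size 10, align 1) → ends 10
version at 10 (size 18, align 1) → ends 28
mtime at 28 (size 2, align 1) → ends 30
reserved at 30 (size 4, align 1) → ends 34
n_entries at 34 (size 4, align 1) → ends 38
attrs at 38 (size 2, align 1) → ends 40
signature at 40 (size 8, align 1) → ends 48
total 48 bytes, alignment 1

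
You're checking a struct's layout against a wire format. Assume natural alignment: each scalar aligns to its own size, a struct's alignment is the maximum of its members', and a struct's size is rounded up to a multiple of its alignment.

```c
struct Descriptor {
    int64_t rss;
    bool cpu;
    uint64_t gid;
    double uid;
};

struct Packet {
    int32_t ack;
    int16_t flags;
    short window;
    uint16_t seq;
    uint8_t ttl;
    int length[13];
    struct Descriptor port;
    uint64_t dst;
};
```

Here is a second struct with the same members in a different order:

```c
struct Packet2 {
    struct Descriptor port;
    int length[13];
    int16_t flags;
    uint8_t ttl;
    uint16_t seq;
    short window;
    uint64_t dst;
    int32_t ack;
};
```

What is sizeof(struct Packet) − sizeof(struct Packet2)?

-8

Descriptor: rss at 0 (size 8, align 8) → ends 8; cpu at 8 (size 1, align 1) → ends 9; pad 7 to align 8 for gid; gid at 16 (size 8, align 8) → ends 24; uid at 24 (size 8, align 8) → ends 32; total 32 bytes, alignment 8
ack at 0 (size 4, align 4) → ends 4
flags at 4 (size 2, align 2) → ends 6
window at 6 (size 2, align 2) → ends 8
seq at 8 (size 2, align 2) → ends 10
ttl at 10 (size 1, align 1) → ends 11
pad 1 to align 4 for length
length at 12 (size 52, align 4) → ends 64
port at 64 (size 32, align 8) → ends 96
dst at 96 (size 8, align 8) → ends 104
total 104 bytes, alignment 8
— Packet2 —
port at 0 (size 32, align 8) → ends 32
length at 32 (size 52, align 4) → ends 84
flags at 84 (size 2, align 2) → ends 86
ttl at 86 (size 1, align 1) → ends 87
pad 1 to align 2 for seq
seq at 88 (size 2, align 2) → ends 90
window at 90 (size 2, align 2) → ends 92
pad 4 to align 8 for dst
dst at 96 (size 8, align 8) → ends 104
ack at 104 (size 4, align 4) → ends 108
tail pad 4 to reach multiple of 8
total 112 bytes, alignment 8
104 − 112 = -8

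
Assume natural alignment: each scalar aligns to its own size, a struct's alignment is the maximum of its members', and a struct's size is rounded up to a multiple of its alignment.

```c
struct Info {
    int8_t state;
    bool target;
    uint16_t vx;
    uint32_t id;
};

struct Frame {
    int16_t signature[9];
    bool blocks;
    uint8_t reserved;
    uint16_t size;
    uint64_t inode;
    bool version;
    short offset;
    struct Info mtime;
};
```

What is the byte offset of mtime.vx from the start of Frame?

38

Info: @0: state [1B, align 1] → 1; @1: target [1B, align 1] → 2; @2: vx [2B, align 2] → 4; @4: id [4B, align 4] → 8; size 8, align 4
@0: signature [18B, align 2] → 18
@18: blocks [1B, align 1] → 19
@19: reserved [1B, align 1] → 20
@20: size [2B, align 2] → 22
+2 pad (align 8)
@24: inode [8B, align 8] → 32
@32: version [1B, align 1] → 33
+1 pad (align 2)
@34: offset [2B, align 2] → 36
@36: mtime [8B, align 4] → 44
within Info: vx at 2
36 + 2 = 38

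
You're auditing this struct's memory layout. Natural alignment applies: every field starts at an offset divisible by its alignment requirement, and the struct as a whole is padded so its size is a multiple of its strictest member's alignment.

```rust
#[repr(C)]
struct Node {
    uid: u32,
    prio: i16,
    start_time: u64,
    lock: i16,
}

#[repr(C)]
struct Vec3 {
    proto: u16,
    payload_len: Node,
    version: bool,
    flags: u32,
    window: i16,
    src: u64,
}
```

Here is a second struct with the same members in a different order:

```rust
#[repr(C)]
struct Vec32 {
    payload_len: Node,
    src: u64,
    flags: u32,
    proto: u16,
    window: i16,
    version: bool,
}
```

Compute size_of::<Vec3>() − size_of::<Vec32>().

Node: 0..4  uid  (4B, 4-aligned); 4..6  prio  (2B, 2-aligned); 6..8  -- padding (2B); 8..16  start_time  (8B, 8-aligned); 16..18  lock  (2B, 2-aligned); 18..24  -- tail padding (6B); sizeof = 24, alignof = 8
0..2  proto  (2B, 2-aligned)
2..8  -- padding (6B)
8..32  payload_len  (24B, 8-aligned)
32..33  version  (1B, 1-aligned)
33..36  -- padding (3B)
36..40  flags  (4B, 4-aligned)
40..42  window  (2B, 2-aligned)
42..48  -- padding (6B)
48..56  src  (8B, 8-aligned)
sizeof = 56, alignof = 8
— Vec32 —
0..24  payload_len  (24B, 8-aligned)
24..32  src  (8B, 8-aligned)
32..36  flags  (4B, 4-aligned)
36..38  proto  (2B, 2-aligned)
38..40  window  (2B, 2-aligned)
40..41  version  (1B, 1-aligned)
41..48  -- tail padding (7B)
sizeof = 48, alignof = 8
56 − 48 = 8

8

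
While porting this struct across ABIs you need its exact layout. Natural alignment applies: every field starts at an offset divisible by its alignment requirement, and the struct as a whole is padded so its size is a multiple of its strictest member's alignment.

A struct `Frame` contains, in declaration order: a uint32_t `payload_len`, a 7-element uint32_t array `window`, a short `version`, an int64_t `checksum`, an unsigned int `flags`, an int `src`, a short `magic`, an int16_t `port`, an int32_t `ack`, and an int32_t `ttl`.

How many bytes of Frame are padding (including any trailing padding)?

10

0..4  payload_len  (4B, 4-aligned)
4..32  window  (28B, 4-aligned)
32..34  version  (2B, 2-aligned)
34..40  -- padding (6B)
40..48  checksum  (8B, 8-aligned)
48..52  flags  (4B, 4-aligned)
52..56  src  (4B, 4-aligned)
56..58  magic  (2B, 2-aligned)
58..60  port  (2B, 2-aligned)
60..64  ack  (4B, 4-aligned)
64..68  ttl  (4B, 4-aligned)
68..72  -- tail padding (4B)
sizeof = 72, alignof = 8
data bytes 62, size 72 → padding 10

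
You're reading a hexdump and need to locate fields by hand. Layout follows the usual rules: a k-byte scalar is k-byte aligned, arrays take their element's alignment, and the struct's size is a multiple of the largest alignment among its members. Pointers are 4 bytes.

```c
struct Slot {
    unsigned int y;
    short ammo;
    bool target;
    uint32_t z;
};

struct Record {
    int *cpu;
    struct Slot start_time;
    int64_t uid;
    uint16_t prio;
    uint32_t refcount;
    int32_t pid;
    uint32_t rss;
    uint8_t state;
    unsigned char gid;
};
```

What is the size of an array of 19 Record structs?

912

Slot: y at 0 (size 4, align 4) → ends 4; ammo at 4 (size 2, align 2) → ends 6; target at 6 (size 1, align 1) → ends 7; pad 1 to align 4 for z; z at 8 (size 4, align 4) → ends 12; total 12 bytes, alignment 4
cpu at 0 (size 4, align 4) → ends 4
start_time at 4 (size 12, align 4) → ends 16
uid at 16 (size 8, align 8) → ends 24
prio at 24 (size 2, align 2) → ends 26
pad 2 to align 4 for refcount
refcount at 28 (size 4, align 4) → ends 32
pid at 32 (size 4, align 4) → ends 36
rss at 36 (size 4, align 4) → ends 40
state at 40 (size 1, align 1) → ends 41
gid at 41 (size 1, align 1) → ends 42
tail pad 6 to reach multiple of 8
total 48 bytes, alignment 8
array of 19: 19 × 48 = 912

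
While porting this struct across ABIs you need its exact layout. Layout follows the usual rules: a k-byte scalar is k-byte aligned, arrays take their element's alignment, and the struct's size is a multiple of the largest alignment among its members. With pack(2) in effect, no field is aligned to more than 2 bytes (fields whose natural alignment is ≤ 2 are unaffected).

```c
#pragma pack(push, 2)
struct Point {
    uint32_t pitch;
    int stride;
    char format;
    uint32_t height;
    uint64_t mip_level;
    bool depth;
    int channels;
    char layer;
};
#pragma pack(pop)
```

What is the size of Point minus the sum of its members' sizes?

3

@0: pitch [4B, align 2] → 4
@4: stride [4B, align 2] → 8
@8: format [1B, align 1] → 9
+1 pad (align 2)
@10: height [4B, align 2] → 14
@14: mip_level [8B, align 2] → 22
@22: depth [1B, align 1] → 23
+1 pad (align 2)
@24: channels [4B, align 2] → 28
@28: layer [1B, align 1] → 29
+1 tail pad (align 2)
size 30, align 2
data bytes 27, size 30 → padding 3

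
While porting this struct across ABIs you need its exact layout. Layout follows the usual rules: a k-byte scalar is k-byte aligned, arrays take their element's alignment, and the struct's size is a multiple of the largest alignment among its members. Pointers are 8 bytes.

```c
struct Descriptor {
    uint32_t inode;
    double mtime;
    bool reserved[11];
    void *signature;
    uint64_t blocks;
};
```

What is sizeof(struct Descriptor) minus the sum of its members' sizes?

@0: inode [4B, align 4] → 4
+4 pad (align 8)
@8: mtime [8B, align 8] → 16
@16: reserved [11B, align 1] → 27
+5 pad (align 8)
@32: signature [8B, align 8] → 40
@40: blocks [8B, align 8] → 48
size 48, align 8
data bytes 39, size 48 → padding 9

9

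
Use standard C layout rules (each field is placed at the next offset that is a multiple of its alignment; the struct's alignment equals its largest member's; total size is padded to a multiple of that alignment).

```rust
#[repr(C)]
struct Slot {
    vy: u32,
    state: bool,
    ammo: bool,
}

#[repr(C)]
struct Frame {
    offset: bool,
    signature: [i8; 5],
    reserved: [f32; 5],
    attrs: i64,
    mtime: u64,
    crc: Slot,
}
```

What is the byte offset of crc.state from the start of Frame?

Slot: 0..4  vy  (4B, 4-aligned); 4..5  state  (1B, 1-aligned); 5..6  ammo  (1B, 1-aligned); 6..8  -- tail padding (2B); sizeof = 8, alignof = 4
0..1  offset  (1B, 1-aligned)
1..6  signature  (5B, 1-aligned)
6..8  -- padding (2B)
8..28  reserved  (20B, 4-aligned)
28..32  -- padding (4B)
32..40  attrs  (8B, 8-aligned)
40..48  mtime  (8B, 8-aligned)
48..56  crc  (8B, 4-aligned)
within Slot: state at 4
48 + 4 = 52

52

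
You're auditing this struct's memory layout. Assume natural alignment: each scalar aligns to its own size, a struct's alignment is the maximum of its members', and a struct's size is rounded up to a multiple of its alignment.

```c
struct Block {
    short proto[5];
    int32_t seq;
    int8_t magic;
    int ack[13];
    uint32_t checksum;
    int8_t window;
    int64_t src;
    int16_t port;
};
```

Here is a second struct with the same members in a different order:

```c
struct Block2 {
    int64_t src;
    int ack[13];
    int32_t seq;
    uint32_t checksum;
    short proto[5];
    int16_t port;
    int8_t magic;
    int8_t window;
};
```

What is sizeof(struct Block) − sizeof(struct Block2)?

proto at 0 (size 10, align 2) → ends 10
pad 2 to align 4 for seq
seq at 12 (size 4, align 4) → ends 16
magic at 16 (size 1, align 1) → ends 17
pad 3 to align 4 for ack
ack at 20 (size 52, align 4) → ends 72
checksum at 72 (size 4, align 4) → ends 76
window at 76 (size 1, align 1) → ends 77
pad 3 to align 8 for src
src at 80 (size 8, align 8) → ends 88
port at 88 (size 2, align 2) → ends 90
tail pad 6 to reach multiple of 8
total 96 bytes, alignment 8
— Block2 —
src at 0 (size 8, align 8) → ends 8
ack at 8 (size 52, align 4) → ends 60
seq at 60 (size 4, align 4) → ends 64
checksum at 64 (size 4, align 4) → ends 68
proto at 68 (size 10, align 2) → ends 78
port at 78 (size 2, align 2) → ends 80
magic at 80 (size 1, align 1) → ends 81
window at 81 (size 1, align 1) → ends 82
tail pad 6 to reach multiple of 8
total 88 bytes, alignment 8
96 − 88 = 8

8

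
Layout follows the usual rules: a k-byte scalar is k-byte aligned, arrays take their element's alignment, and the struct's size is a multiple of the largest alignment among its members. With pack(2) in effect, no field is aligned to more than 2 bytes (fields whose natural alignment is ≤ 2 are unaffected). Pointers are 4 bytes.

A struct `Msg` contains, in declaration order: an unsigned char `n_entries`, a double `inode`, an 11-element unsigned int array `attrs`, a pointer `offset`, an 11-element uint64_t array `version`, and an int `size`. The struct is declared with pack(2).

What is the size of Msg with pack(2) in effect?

150

n_entries at 0 (size 1, align 1) → ends 1
pad 1 to align 2 for inode
inode at 2 (size 8, align 2) → ends 10
attrs at 10 (size 44, align 2) → ends 54
offset at 54 (size 4, align 2) → ends 58
version at 58 (size 88, align 2) → ends 146
size at 146 (size 4, align 2) → ends 150
total 150 bytes, alignment 2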